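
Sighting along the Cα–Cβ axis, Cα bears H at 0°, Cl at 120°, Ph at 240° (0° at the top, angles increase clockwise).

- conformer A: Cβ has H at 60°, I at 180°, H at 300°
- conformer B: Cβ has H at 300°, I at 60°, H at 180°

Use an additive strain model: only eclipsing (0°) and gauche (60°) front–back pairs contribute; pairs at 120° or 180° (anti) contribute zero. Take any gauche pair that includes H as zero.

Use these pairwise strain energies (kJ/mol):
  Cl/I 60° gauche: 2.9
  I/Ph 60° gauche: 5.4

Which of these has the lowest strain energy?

A is staggered. Cl at 120° is gauche with I at 180° (2.9); Ph at 240° is gauche with I at 180° (5.4). Total 8.3 kJ/mol.
B is staggered. Cl at 120° is gauche with I at 60° (2.9). Total 2.9 kJ/mol.
B has the lowest total (2.9 kJ/mol).

B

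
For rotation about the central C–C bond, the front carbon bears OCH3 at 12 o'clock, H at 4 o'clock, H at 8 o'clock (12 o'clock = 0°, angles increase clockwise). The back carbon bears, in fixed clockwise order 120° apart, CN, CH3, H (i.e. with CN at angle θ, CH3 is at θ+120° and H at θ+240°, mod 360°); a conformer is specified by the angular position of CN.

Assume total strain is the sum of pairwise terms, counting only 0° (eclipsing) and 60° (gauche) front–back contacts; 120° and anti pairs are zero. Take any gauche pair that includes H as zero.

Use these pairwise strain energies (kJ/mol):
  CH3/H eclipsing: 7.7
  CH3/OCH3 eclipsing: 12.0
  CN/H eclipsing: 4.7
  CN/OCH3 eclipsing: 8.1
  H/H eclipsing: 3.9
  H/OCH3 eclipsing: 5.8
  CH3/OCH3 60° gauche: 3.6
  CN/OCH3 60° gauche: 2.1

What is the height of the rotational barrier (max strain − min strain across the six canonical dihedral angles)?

18.5 kJ/mol

CN at 0° is eclipsed. OCH3 at 0° is eclipsed with CN at 0° (8.1); H at 120° is eclipsed with CH3 at 120° (7.7); H at 240° is eclipsed with H at 240° (3.9). Total 19.7 kJ/mol.
CN at 60° is staggered. OCH3 at 0° is gauche with CN at 60° (2.1). Total 2.1 kJ/mol.
CN at 120° is eclipsed. OCH3 at 0° is eclipsed with H at 0° (5.8); H at 120° is eclipsed with CN at 120° (4.7); H at 240° is eclipsed with CH3 at 240° (7.7). Total 18.2 kJ/mol.
CN at 180° is staggered. OCH3 at 0° is gauche with CH3 at 300° (3.6). Total 3.6 kJ/mol.
CN at 240° is eclipsed. OCH3 at 0° is eclipsed with CH3 at 0° (12.0); H at 120° is eclipsed with H at 120° (3.9); H at 240° is eclipsed with CN at 240° (4.7). Total 20.6 kJ/mol.
CN at 300° is staggered. OCH3 at 0° is gauche with CN at 300° (2.1); OCH3 at 0° is gauche with CH3 at 60° (3.6). Total 5.7 kJ/mol.
Max at 240° (20.6 kJ/mol), min at 60° (2.1 kJ/mol); barrier = 18.5 kJ/mol.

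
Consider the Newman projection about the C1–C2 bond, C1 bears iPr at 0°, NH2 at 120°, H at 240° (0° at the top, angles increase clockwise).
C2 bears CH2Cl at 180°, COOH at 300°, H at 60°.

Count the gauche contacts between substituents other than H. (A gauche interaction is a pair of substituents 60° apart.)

2

Non-H gauche pairs: iPr(0°)/COOH(300°); NH2(120°)/CH2Cl(180°) — 2 interactions.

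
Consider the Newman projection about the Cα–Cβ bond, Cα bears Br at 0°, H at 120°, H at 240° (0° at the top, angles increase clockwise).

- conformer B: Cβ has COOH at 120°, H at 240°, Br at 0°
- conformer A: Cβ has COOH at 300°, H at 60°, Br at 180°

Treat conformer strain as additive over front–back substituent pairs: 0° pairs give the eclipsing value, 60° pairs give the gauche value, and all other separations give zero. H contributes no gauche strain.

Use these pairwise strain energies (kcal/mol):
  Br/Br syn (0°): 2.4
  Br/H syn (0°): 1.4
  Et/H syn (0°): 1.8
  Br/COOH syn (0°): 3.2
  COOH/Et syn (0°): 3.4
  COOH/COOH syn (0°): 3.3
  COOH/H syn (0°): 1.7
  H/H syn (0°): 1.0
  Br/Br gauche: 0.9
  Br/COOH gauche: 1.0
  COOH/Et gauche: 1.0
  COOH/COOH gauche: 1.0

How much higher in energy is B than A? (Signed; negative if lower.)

+4.1 kcal/mol

B (eclipsed): Br–Br eclipsed, H–COOH eclipsed, H–H eclipsed; 2.4 + 1.7 + 1.0 = 5.1 kcal/mol.
A (staggered): Br–COOH gauche; 1.0 = 1.0 kcal/mol.
E(B) − E(A) = 5.1 − 1.0 = +4.1 kcal/mol.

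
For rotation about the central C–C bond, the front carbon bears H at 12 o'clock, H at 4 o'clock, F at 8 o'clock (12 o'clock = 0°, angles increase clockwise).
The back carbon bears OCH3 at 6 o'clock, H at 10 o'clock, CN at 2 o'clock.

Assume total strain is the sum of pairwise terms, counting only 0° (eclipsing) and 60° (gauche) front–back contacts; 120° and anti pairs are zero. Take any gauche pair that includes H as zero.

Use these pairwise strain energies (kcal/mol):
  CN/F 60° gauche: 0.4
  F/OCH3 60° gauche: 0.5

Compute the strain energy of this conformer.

This conformer (staggered): F(240°)/OCH3(180°) gauche 0.5 → 0.5 kcal/mol.

0.5 kcal/mol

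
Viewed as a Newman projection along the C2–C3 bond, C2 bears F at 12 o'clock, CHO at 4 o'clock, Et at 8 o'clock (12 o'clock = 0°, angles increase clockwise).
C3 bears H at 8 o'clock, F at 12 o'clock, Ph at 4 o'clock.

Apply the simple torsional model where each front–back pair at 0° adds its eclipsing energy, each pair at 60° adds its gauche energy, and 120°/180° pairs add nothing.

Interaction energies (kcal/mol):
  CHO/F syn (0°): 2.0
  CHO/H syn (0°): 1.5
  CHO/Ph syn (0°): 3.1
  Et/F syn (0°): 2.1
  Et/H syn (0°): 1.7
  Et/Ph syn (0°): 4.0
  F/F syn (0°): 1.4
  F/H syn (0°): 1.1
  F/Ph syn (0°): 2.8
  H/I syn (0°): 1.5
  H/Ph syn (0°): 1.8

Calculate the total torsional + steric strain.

6.2 kcal/mol

This conformer (eclipsed): F–F eclipsed, CHO–Ph eclipsed, Et–H eclipsed; 1.4 + 3.1 + 1.7 = 6.2 kcal/mol.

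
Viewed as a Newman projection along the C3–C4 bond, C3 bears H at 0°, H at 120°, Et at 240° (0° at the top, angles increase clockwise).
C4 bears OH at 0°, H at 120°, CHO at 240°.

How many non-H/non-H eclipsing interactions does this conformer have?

Non-H eclipsing pairs: Et(240°)/CHO(240°) — 1 interaction.

1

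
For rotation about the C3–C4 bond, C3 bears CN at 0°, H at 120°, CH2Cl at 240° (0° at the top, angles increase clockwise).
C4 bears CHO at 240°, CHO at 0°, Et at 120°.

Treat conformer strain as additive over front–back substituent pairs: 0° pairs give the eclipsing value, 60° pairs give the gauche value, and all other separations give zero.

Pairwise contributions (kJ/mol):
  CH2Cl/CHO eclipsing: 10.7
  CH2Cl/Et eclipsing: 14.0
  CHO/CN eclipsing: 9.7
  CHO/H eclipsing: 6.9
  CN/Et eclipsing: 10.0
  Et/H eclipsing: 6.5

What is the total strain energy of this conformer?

This conformer (eclipsed): CN(0°)/CHO(0°) eclipsed 9.7; H(120°)/Et(120°) eclipsed 6.5; CH2Cl(240°)/CHO(240°) eclipsed 10.7 → 26.9 kJ/mol.

26.9 kJ/mol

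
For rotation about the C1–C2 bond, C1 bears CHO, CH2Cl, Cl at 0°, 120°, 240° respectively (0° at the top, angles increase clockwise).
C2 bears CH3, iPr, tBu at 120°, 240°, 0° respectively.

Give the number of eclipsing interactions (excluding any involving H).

3

Non-H eclipsing pairs: CHO(0°)/tBu(0°); CH2Cl(120°)/CH3(120°); Cl(240°)/iPr(240°) — 3 interactions.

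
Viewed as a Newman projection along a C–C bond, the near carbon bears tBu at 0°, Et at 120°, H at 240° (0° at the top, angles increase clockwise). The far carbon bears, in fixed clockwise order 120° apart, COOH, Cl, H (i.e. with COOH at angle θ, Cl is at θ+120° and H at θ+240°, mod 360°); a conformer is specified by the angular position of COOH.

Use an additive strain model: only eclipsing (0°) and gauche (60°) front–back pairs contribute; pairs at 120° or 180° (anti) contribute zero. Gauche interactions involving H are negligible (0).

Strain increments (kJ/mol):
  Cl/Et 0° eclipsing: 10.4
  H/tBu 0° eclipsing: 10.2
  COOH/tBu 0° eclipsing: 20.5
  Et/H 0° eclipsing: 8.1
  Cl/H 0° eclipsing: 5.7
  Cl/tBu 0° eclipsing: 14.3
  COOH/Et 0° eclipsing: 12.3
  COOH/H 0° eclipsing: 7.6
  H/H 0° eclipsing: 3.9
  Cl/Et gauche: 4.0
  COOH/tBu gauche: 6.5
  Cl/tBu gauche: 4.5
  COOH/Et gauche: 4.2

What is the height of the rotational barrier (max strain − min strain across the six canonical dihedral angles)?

COOH at 0° (eclipsed): tBu(0°)/COOH(0°) eclipsed 20.5; Et(120°)/Cl(120°) eclipsed 10.4; H(240°)/H(240°) eclipsed 3.9 → 34.8 kJ/mol.
COOH at 60° (staggered): tBu(0°)/COOH(60°) gauche 6.5; Et(120°)/COOH(60°) gauche 4.2; Et(120°)/Cl(180°) gauche 4.0 → 14.7 kJ/mol.
COOH at 120° (eclipsed): tBu(0°)/H(0°) eclipsed 10.2; Et(120°)/COOH(120°) eclipsed 12.3; H(240°)/Cl(240°) eclipsed 5.7 → 28.2 kJ/mol.
COOH at 180° (staggered): tBu(0°)/Cl(300°) gauche 4.5; Et(120°)/COOH(180°) gauche 4.2 → 8.7 kJ/mol.
COOH at 240° (eclipsed): tBu(0°)/Cl(0°) eclipsed 14.3; Et(120°)/H(120°) eclipsed 8.1; H(240°)/COOH(240°) eclipsed 7.6 → 30.0 kJ/mol.
COOH at 300° (staggered): tBu(0°)/COOH(300°) gauche 6.5; tBu(0°)/Cl(60°) gauche 4.5; Et(120°)/Cl(60°) gauche 4.0 → 15.0 kJ/mol.
Max at 0° (34.8 kJ/mol), min at 180° (8.7 kJ/mol); barrier = 26.1 kJ/mol.

26.1 kJ/mol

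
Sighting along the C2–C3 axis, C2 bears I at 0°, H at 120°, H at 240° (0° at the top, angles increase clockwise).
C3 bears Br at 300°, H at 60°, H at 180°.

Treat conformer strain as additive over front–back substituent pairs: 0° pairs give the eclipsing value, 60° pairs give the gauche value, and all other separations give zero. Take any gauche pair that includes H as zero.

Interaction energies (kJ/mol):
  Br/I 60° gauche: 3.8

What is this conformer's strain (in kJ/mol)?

3.8 kJ/mol

This conformer (staggered): I(0°)/Br(300°) gauche 3.8 → 3.8 kJ/mol.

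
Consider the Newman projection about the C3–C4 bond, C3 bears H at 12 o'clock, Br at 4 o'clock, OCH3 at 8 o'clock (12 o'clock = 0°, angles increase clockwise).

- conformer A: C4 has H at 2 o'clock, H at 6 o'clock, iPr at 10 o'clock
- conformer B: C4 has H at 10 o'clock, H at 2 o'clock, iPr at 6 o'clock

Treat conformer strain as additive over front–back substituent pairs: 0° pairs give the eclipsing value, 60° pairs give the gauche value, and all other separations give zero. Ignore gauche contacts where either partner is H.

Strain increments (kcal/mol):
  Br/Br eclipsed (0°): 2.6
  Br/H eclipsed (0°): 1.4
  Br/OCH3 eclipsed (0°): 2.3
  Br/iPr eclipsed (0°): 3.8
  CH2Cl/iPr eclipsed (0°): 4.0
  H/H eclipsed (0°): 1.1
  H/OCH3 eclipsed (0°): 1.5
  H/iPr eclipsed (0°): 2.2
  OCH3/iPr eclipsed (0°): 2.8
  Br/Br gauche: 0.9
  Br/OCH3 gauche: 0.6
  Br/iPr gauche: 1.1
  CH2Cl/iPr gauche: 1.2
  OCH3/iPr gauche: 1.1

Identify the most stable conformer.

A

A (staggered): OCH3(240°)/iPr(300°) gauche 1.1 → 1.1 kcal/mol.
B (staggered): Br(120°)/iPr(180°) gauche 1.1; OCH3(240°)/iPr(180°) gauche 1.1 → 2.2 kcal/mol.
A has the lowest total (1.1 kcal/mol).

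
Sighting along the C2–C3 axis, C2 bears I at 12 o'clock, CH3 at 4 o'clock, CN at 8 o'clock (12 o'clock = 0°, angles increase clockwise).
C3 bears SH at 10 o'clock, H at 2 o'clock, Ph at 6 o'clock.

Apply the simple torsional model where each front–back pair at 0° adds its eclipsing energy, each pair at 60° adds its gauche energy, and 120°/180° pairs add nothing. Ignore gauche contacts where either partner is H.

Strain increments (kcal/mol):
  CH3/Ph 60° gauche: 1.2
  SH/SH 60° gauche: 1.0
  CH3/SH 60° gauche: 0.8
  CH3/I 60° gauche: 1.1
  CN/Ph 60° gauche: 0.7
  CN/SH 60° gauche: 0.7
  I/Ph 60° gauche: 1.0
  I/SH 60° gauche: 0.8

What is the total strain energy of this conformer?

3.4 kcal/mol

This conformer (staggered): I(0°)/SH(300°) gauche 0.8; CH3(120°)/Ph(180°) gauche 1.2; CN(240°)/SH(300°) gauche 0.7; CN(240°)/Ph(180°) gauche 0.7 → 3.4 kcal/mol.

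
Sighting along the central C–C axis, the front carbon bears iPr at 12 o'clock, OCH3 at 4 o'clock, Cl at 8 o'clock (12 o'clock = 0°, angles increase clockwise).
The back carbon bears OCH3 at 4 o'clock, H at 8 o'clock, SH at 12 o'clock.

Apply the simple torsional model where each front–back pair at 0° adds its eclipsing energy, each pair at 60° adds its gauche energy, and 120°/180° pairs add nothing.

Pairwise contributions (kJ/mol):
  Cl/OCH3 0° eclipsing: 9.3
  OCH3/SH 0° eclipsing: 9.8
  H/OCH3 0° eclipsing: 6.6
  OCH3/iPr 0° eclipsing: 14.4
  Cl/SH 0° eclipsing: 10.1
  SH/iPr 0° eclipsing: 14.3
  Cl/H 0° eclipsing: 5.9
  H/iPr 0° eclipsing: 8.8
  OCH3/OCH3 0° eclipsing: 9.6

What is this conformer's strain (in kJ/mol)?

29.8 kJ/mol

This conformer (eclipsed): iPr(0°)/SH(0°) eclipsed 14.3; OCH3(120°)/OCH3(120°) eclipsed 9.6; Cl(240°)/H(240°) eclipsed 5.9 → 29.8 kJ/mol.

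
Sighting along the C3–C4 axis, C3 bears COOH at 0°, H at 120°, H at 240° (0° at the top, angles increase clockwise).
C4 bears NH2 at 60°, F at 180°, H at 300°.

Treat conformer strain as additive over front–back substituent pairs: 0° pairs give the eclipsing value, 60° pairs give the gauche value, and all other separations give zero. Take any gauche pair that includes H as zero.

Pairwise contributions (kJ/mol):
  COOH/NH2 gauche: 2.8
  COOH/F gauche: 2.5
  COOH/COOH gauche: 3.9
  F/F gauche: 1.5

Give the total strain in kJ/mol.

2.8 kJ/mol

This conformer (staggered): COOH(0°)/NH2(60°) gauche 2.8 → 2.8 kJ/mol.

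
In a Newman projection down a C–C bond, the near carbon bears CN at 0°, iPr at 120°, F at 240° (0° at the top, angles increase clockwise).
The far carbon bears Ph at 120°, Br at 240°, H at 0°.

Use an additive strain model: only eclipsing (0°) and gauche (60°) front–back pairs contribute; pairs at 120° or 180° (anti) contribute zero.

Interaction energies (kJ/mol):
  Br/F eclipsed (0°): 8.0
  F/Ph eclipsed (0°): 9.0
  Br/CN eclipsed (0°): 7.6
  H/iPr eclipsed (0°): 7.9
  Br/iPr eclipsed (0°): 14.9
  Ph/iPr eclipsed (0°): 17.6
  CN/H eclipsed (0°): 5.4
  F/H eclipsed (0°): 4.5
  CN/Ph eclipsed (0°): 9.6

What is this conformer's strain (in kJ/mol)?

31.0 kJ/mol

This conformer (eclipsed): CN(0°)/H(0°) eclipsed 5.4; iPr(120°)/Ph(120°) eclipsed 17.6; F(240°)/Br(240°) eclipsed 8.0 → 31.0 kJ/mol.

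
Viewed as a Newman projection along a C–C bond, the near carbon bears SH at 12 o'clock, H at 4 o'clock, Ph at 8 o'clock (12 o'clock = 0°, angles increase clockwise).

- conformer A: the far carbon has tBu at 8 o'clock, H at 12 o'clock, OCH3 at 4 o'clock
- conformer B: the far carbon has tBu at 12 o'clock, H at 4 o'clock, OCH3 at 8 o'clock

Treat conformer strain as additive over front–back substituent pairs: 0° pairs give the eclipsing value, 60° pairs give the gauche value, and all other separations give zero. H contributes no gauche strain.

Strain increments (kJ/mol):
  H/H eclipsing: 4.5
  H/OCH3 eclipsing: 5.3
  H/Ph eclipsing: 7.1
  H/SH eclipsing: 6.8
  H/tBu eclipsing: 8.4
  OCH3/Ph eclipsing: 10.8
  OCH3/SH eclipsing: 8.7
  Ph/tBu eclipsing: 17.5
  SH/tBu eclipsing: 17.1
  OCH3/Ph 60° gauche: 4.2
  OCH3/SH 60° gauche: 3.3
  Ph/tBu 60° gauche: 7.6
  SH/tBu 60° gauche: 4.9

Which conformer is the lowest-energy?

A

A is eclipsed. SH at 0° is eclipsed with H at 0° (6.8); H at 120° is eclipsed with OCH3 at 120° (5.3); Ph at 240° is eclipsed with tBu at 240° (17.5). Total 29.6 kJ/mol.
B is eclipsed. SH at 0° is eclipsed with tBu at 0° (17.1); H at 120° is eclipsed with H at 120° (4.5); Ph at 240° is eclipsed with OCH3 at 240° (10.8). Total 32.4 kJ/mol.
A has the lowest total (29.6 kJ/mol).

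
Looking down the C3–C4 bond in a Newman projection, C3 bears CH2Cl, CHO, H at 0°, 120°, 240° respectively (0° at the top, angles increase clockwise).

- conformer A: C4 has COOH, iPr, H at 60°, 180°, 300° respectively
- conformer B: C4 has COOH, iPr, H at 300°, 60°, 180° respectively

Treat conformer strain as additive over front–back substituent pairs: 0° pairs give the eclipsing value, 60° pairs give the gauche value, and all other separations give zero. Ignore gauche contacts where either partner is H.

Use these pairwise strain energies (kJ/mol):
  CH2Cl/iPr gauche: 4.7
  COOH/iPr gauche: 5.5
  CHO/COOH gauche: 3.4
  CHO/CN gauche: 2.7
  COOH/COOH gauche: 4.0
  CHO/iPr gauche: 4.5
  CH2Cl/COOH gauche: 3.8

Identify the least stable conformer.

A (staggered): CH2Cl–COOH gauche, CHO–COOH gauche, CHO–iPr gauche; 3.8 + 3.4 + 4.5 = 11.7 kJ/mol.
B (staggered): CH2Cl–COOH gauche, CH2Cl–iPr gauche, CHO–iPr gauche; 3.8 + 4.7 + 4.5 = 13.0 kJ/mol.
B has the highest total (13.0 kJ/mol).

B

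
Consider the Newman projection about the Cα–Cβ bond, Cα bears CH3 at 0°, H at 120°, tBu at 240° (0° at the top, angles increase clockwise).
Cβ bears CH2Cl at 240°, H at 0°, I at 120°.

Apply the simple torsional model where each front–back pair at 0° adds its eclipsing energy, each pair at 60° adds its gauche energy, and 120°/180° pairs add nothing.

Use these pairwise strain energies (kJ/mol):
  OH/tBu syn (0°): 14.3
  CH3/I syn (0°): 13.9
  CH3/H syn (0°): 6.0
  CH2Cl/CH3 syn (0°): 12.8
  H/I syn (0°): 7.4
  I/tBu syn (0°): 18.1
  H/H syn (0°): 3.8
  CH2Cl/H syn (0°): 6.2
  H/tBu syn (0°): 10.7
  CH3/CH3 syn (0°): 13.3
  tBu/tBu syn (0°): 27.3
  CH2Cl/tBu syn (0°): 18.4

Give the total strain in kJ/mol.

31.8 kJ/mol

This conformer (eclipsed): CH3(0°)/H(0°) eclipsed 6.0; H(120°)/I(120°) eclipsed 7.4; tBu(240°)/CH2Cl(240°) eclipsed 18.4 → 31.8 kJ/mol.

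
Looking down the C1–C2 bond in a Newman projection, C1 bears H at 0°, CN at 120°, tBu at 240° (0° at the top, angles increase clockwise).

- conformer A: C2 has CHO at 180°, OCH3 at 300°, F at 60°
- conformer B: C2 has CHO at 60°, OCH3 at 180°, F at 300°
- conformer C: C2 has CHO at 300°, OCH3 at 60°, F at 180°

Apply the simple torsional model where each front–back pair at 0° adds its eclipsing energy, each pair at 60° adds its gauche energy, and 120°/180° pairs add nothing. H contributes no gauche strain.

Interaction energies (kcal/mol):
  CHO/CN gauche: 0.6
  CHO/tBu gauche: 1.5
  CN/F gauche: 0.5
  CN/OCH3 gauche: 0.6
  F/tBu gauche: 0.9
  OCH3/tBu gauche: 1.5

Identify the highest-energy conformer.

A is staggered. CN at 120° is gauche with CHO at 180° (0.6); CN at 120° is gauche with F at 60° (0.5); tBu at 240° is gauche with CHO at 180° (1.5); tBu at 240° is gauche with OCH3 at 300° (1.5). Total 4.1 kcal/mol.
B is staggered. CN at 120° is gauche with CHO at 60° (0.6); CN at 120° is gauche with OCH3 at 180° (0.6); tBu at 240° is gauche with OCH3 at 180° (1.5); tBu at 240° is gauche with F at 300° (0.9). Total 3.6 kcal/mol.
C is staggered. CN at 120° is gauche with OCH3 at 60° (0.6); CN at 120° is gauche with F at 180° (0.5); tBu at 240° is gauche with CHO at 300° (1.5); tBu at 240° is gauche with F at 180° (0.9). Total 3.5 kcal/mol.
A has the highest total (4.1 kcal/mol).

A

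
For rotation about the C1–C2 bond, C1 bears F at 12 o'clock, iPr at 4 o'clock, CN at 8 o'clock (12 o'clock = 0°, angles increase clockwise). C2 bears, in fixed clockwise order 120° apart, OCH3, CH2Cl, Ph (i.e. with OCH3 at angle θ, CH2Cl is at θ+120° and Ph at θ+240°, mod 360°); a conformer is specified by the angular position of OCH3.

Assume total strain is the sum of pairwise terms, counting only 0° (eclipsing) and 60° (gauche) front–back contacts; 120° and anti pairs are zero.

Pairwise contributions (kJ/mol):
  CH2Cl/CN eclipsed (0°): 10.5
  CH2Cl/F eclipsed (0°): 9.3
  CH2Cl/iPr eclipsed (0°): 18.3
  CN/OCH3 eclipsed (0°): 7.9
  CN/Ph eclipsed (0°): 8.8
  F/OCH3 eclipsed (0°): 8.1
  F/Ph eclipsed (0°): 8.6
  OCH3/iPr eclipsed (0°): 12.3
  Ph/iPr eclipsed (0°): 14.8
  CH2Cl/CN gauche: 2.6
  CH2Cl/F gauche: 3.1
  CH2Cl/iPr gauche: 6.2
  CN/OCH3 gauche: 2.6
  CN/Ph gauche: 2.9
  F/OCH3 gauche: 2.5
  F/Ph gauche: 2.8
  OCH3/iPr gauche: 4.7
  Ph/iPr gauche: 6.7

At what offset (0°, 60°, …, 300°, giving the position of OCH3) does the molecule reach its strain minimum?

60°

OCH3 at 0° (eclipsed): F–OCH3 eclipsed, iPr–CH2Cl eclipsed, CN–Ph eclipsed; 8.1 + 18.3 + 8.8 = 35.2 kJ/mol.
OCH3 at 60° (staggered): F–OCH3 gauche, F–Ph gauche, iPr–OCH3 gauche, iPr–CH2Cl gauche, CN–CH2Cl gauche, CN–Ph gauche; 2.5 + 2.8 + 4.7 + 6.2 + 2.6 + 2.9 = 21.7 kJ/mol.
OCH3 at 120° (eclipsed): F–Ph eclipsed, iPr–OCH3 eclipsed, CN–CH2Cl eclipsed; 8.6 + 12.3 + 10.5 = 31.4 kJ/mol.
OCH3 at 180° (staggered): F–CH2Cl gauche, F–Ph gauche, iPr–OCH3 gauche, iPr–Ph gauche, CN–OCH3 gauche, CN–CH2Cl gauche; 3.1 + 2.8 + 4.7 + 6.7 + 2.6 + 2.6 = 22.5 kJ/mol.
OCH3 at 240° (eclipsed): F–CH2Cl eclipsed, iPr–Ph eclipsed, CN–OCH3 eclipsed; 9.3 + 14.8 + 7.9 = 32.0 kJ/mol.
OCH3 at 300° (staggered): F–OCH3 gauche, F–CH2Cl gauche, iPr–CH2Cl gauche, iPr–Ph gauche, CN–OCH3 gauche, CN–Ph gauche; 2.5 + 3.1 + 6.2 + 6.7 + 2.6 + 2.9 = 24.0 kJ/mol.
The minimum (21.7 kJ/mol) occurs with OCH3 at 60°.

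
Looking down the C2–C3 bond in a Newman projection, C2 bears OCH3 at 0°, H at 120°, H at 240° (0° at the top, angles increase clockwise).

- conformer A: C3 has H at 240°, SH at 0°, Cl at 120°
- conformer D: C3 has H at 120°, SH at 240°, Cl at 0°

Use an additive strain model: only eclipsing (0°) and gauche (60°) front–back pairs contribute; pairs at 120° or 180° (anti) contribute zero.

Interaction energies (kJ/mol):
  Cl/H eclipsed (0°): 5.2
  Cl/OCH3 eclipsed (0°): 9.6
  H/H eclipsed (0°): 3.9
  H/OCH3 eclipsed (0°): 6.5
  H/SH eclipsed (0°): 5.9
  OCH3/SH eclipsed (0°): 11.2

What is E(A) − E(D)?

A (eclipsed): OCH3–SH eclipsed, H–Cl eclipsed, H–H eclipsed; 11.2 + 5.2 + 3.9 = 20.3 kJ/mol.
D (eclipsed): OCH3–Cl eclipsed, H–H eclipsed, H–SH eclipsed; 9.6 + 3.9 + 5.9 = 19.4 kJ/mol.
E(A) − E(D) = 20.3 − 19.4 = +0.9 kJ/mol.

+0.9 kJ/mol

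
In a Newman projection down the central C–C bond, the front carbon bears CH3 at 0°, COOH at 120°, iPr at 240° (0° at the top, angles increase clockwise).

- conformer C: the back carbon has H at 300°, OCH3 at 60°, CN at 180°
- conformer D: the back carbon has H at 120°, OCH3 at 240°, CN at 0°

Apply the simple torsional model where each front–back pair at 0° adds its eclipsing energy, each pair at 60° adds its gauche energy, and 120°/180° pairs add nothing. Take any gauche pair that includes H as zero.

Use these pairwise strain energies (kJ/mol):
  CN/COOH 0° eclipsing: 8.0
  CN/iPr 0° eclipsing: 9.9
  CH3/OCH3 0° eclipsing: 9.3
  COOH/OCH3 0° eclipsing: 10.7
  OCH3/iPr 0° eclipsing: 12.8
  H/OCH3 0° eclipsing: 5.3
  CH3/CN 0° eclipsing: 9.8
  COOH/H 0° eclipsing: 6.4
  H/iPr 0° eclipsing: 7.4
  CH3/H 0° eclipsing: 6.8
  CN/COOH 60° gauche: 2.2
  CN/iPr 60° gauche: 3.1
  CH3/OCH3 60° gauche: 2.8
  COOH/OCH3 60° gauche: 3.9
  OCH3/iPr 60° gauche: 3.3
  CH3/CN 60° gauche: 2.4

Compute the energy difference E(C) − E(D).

-17.0 kJ/mol

C (staggered): CH3–OCH3 gauche, COOH–OCH3 gauche, COOH–CN gauche, iPr–CN gauche; 2.8 + 3.9 + 2.2 + 3.1 = 12.0 kJ/mol.
D (eclipsed): CH3–CN eclipsed, COOH–H eclipsed, iPr–OCH3 eclipsed; 9.8 + 6.4 + 12.8 = 29.0 kJ/mol.
E(C) − E(D) = 12.0 − 29.0 = -17.0 kJ/mol.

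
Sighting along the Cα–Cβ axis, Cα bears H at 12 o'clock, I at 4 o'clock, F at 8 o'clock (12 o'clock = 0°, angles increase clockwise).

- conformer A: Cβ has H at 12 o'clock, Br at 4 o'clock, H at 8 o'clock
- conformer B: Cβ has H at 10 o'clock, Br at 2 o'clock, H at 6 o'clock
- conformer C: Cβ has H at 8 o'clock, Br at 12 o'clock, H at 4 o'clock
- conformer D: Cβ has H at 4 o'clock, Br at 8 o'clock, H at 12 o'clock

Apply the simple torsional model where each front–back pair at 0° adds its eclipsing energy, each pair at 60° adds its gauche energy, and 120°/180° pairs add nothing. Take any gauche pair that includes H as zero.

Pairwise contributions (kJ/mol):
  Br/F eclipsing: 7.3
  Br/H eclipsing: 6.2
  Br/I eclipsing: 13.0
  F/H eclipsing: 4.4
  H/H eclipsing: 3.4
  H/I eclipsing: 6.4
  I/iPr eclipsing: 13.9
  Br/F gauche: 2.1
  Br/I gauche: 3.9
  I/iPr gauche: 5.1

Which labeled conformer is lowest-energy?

A (eclipsed): H–H eclipsed, I–Br eclipsed, F–H eclipsed; 3.4 + 13.0 + 4.4 = 20.8 kJ/mol.
B (staggered): I–Br gauche; 3.9 = 3.9 kJ/mol.
C (eclipsed): H–Br eclipsed, I–H eclipsed, F–H eclipsed; 6.2 + 6.4 + 4.4 = 17.0 kJ/mol.
D (eclipsed): H–H eclipsed, I–H eclipsed, F–Br eclipsed; 3.4 + 6.4 + 7.3 = 17.1 kJ/mol.
B has the lowest total (3.9 kJ/mol).

B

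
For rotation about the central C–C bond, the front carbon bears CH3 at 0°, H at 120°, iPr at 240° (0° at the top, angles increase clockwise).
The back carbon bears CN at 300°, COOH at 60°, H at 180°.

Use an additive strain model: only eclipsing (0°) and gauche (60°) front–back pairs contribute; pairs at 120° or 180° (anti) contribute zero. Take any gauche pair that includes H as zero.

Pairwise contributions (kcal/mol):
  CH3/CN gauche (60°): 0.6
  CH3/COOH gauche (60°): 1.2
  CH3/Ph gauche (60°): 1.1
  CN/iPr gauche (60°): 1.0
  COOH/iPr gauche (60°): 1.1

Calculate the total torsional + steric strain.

2.8 kcal/mol

This conformer (staggered): CH3–CN gauche, CH3–COOH gauche, iPr–CN gauche; 0.6 + 1.2 + 1.0 = 2.8 kcal/mol.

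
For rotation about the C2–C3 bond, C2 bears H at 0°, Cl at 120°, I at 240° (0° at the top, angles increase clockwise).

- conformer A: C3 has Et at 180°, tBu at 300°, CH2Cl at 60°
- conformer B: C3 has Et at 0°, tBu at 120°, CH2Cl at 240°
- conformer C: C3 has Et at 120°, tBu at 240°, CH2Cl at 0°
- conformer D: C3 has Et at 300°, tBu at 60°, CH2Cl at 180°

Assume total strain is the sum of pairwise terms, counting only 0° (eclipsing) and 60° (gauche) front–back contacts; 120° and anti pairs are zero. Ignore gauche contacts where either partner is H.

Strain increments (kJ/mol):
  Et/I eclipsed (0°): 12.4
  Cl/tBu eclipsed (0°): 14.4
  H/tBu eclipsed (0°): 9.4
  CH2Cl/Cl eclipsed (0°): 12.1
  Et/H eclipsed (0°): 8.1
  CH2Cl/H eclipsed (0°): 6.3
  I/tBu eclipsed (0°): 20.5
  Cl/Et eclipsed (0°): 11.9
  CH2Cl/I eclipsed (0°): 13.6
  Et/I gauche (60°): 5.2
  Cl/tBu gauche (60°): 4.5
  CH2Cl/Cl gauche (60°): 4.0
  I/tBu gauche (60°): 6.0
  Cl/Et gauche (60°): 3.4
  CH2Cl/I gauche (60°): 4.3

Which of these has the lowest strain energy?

A (staggered): Cl–Et gauche, Cl–CH2Cl gauche, I–Et gauche, I–tBu gauche; 3.4 + 4.0 + 5.2 + 6.0 = 18.6 kJ/mol.
B (eclipsed): H–Et eclipsed, Cl–tBu eclipsed, I–CH2Cl eclipsed; 8.1 + 14.4 + 13.6 = 36.1 kJ/mol.
C (eclipsed): H–CH2Cl eclipsed, Cl–Et eclipsed, I–tBu eclipsed; 6.3 + 11.9 + 20.5 = 38.7 kJ/mol.
D (staggered): Cl–tBu gauche, Cl–CH2Cl gauche, I–Et gauche, I–CH2Cl gauche; 4.5 + 4.0 + 5.2 + 4.3 = 18.0 kJ/mol.
D has the lowest total (18.0 kJ/mol).

D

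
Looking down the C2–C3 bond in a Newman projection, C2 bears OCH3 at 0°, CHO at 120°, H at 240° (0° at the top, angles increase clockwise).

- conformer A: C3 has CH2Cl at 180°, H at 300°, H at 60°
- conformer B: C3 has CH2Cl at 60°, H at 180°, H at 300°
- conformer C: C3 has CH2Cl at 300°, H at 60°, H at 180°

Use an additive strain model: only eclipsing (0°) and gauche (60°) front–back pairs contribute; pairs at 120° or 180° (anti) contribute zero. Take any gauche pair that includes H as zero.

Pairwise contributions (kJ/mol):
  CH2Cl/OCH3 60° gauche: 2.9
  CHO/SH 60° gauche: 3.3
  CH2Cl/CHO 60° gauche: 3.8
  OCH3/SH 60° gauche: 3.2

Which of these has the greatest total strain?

B

A (staggered): CHO–CH2Cl gauche; 3.8 = 3.8 kJ/mol.
B (staggered): OCH3–CH2Cl gauche, CHO–CH2Cl gauche; 2.9 + 3.8 = 6.7 kJ/mol.
C (staggered): OCH3–CH2Cl gauche; 2.9 = 2.9 kJ/mol.
B has the highest total (6.7 kJ/mol).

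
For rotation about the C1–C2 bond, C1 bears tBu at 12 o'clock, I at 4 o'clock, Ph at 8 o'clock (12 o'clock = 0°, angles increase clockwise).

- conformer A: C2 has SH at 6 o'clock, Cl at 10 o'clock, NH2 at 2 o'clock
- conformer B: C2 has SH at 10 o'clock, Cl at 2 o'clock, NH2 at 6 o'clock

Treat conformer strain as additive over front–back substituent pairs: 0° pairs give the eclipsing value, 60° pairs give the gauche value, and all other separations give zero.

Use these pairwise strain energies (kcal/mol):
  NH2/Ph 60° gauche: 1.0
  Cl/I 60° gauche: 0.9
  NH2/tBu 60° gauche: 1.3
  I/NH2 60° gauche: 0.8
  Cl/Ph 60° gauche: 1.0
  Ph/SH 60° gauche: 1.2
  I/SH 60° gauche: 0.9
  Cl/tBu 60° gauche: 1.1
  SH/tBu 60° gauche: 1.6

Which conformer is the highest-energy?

A (staggered): tBu–Cl gauche, tBu–NH2 gauche, I–SH gauche, I–NH2 gauche, Ph–SH gauche, Ph–Cl gauche; 1.1 + 1.3 + 0.9 + 0.8 + 1.2 + 1.0 = 6.3 kcal/mol.
B (staggered): tBu–SH gauche, tBu–Cl gauche, I–Cl gauche, I–NH2 gauche, Ph–SH gauche, Ph–NH2 gauche; 1.6 + 1.1 + 0.9 + 0.8 + 1.2 + 1.0 = 6.6 kcal/mol.
B has the highest total (6.6 kcal/mol).

B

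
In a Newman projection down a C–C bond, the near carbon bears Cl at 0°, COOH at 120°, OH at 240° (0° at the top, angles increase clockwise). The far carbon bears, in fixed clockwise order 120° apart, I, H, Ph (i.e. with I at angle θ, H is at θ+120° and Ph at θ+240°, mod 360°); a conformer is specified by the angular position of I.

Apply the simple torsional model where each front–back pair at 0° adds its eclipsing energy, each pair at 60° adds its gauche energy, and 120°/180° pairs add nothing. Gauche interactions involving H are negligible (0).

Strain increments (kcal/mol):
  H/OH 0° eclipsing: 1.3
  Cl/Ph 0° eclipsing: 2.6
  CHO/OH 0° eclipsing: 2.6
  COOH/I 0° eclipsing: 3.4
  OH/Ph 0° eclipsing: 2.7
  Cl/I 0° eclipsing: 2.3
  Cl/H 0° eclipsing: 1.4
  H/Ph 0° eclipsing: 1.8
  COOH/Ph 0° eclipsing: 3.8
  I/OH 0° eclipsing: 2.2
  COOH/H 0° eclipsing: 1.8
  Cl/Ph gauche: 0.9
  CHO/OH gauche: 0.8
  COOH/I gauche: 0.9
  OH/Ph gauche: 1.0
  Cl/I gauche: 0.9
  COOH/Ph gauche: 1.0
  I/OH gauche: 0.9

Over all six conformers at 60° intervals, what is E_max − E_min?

3.7 kcal/mol

I at 0° (eclipsed): Cl–I eclipsed, COOH–H eclipsed, OH–Ph eclipsed; 2.3 + 1.8 + 2.7 = 6.8 kcal/mol.
I at 60° (staggered): Cl–I gauche, Cl–Ph gauche, COOH–I gauche, OH–Ph gauche; 0.9 + 0.9 + 0.9 + 1.0 = 3.7 kcal/mol.
I at 120° (eclipsed): Cl–Ph eclipsed, COOH–I eclipsed, OH–H eclipsed; 2.6 + 3.4 + 1.3 = 7.3 kcal/mol.
I at 180° (staggered): Cl–Ph gauche, COOH–I gauche, COOH–Ph gauche, OH–I gauche; 0.9 + 0.9 + 1.0 + 0.9 = 3.7 kcal/mol.
I at 240° (eclipsed): Cl–H eclipsed, COOH–Ph eclipsed, OH–I eclipsed; 1.4 + 3.8 + 2.2 = 7.4 kcal/mol.
I at 300° (staggered): Cl–I gauche, COOH–Ph gauche, OH–I gauche, OH–Ph gauche; 0.9 + 1.0 + 0.9 + 1.0 = 3.8 kcal/mol.
Max at 240° (7.4 kcal/mol), min at 60° (3.7 kcal/mol); barrier = 3.7 kcal/mol.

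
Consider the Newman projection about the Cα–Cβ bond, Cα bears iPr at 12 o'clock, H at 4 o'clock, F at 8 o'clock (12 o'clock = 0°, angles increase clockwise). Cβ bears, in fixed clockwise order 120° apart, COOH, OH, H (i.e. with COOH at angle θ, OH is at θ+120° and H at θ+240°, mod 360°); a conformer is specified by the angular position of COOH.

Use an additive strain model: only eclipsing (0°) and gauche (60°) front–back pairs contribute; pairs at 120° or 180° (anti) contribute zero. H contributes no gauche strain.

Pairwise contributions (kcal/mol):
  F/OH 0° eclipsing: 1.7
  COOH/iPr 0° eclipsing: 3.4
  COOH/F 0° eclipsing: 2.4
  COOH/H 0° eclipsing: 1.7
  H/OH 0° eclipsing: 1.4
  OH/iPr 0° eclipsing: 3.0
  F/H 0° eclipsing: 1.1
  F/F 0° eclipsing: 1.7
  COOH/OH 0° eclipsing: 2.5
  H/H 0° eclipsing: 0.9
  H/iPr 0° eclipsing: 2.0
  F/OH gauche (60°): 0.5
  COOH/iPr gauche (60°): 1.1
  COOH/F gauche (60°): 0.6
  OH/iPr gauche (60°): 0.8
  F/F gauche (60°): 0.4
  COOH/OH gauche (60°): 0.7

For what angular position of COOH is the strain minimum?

COOH at 0° (eclipsed): iPr(0°)/COOH(0°) eclipsed 3.4; H(120°)/OH(120°) eclipsed 1.4; F(240°)/H(240°) eclipsed 1.1 → 5.9 kcal/mol.
COOH at 60° (staggered): iPr(0°)/COOH(60°) gauche 1.1; F(240°)/OH(180°) gauche 0.5 → 1.6 kcal/mol.
COOH at 120° (eclipsed): iPr(0°)/H(0°) eclipsed 2.0; H(120°)/COOH(120°) eclipsed 1.7; F(240°)/OH(240°) eclipsed 1.7 → 5.4 kcal/mol.
COOH at 180° (staggered): iPr(0°)/OH(300°) gauche 0.8; F(240°)/COOH(180°) gauche 0.6; F(240°)/OH(300°) gauche 0.5 → 1.9 kcal/mol.
COOH at 240° (eclipsed): iPr(0°)/OH(0°) eclipsed 3.0; H(120°)/H(120°) eclipsed 0.9; F(240°)/COOH(240°) eclipsed 2.4 → 6.3 kcal/mol.
COOH at 300° (staggered): iPr(0°)/COOH(300°) gauche 1.1; iPr(0°)/OH(60°) gauche 0.8; F(240°)/COOH(300°) gauche 0.6 → 2.5 kcal/mol.
The minimum (1.6 kcal/mol) occurs with COOH at 60°.

60°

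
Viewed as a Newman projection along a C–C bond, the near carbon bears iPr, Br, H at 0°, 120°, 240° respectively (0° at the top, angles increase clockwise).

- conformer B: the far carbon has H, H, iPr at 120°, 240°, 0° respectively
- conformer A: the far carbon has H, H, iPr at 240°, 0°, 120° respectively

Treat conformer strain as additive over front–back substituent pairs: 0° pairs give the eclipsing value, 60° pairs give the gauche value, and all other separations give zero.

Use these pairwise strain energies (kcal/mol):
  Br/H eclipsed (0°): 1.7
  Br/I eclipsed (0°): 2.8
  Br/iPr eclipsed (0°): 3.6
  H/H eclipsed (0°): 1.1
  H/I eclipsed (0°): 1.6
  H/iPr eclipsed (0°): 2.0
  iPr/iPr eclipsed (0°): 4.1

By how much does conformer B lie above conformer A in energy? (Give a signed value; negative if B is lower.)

+0.2 kcal/mol

B is eclipsed. iPr at 0° is eclipsed with iPr at 0° (4.1); Br at 120° is eclipsed with H at 120° (1.7); H at 240° is eclipsed with H at 240° (1.1). Total 6.9 kcal/mol.
A is eclipsed. iPr at 0° is eclipsed with H at 0° (2.0); Br at 120° is eclipsed with iPr at 120° (3.6); H at 240° is eclipsed with H at 240° (1.1). Total 6.7 kcal/mol.
E(B) − E(A) = 6.9 − 6.7 = +0.2 kcal/mol.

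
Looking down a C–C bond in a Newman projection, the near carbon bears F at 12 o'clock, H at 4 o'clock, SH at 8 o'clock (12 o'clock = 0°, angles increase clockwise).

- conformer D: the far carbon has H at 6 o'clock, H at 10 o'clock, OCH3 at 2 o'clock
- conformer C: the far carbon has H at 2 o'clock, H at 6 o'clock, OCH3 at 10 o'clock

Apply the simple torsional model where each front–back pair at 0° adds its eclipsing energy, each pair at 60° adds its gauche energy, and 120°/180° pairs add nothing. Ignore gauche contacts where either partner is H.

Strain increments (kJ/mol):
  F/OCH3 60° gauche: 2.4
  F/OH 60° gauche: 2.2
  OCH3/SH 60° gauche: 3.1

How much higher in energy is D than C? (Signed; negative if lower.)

-3.1 kJ/mol

D (staggered): F(0°)/OCH3(60°) gauche 2.4 → 2.4 kJ/mol.
C (staggered): F(0°)/OCH3(300°) gauche 2.4; SH(240°)/OCH3(300°) gauche 3.1 → 5.5 kJ/mol.
E(D) − E(C) = 2.4 − 5.5 = -3.1 kJ/mol.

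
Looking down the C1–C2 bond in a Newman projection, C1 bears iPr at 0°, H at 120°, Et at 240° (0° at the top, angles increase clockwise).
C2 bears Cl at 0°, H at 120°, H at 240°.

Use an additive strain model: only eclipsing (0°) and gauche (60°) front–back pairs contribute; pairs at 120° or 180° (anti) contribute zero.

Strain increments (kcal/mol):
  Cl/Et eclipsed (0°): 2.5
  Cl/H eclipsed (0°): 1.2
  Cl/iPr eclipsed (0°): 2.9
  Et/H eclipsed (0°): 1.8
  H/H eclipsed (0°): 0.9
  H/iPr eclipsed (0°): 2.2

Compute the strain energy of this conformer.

5.6 kcal/mol

This conformer (eclipsed): iPr–Cl eclipsed, H–H eclipsed, Et–H eclipsed; 2.9 + 0.9 + 1.8 = 5.6 kcal/mol.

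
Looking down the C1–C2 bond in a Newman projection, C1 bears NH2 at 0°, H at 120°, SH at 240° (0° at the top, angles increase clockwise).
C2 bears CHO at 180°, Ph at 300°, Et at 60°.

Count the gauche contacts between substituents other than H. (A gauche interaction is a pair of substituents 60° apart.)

4

Non-H gauche pairs: NH2(0°)/Ph(300°); NH2(0°)/Et(60°); SH(240°)/CHO(180°); SH(240°)/Ph(300°) — 4 interactions.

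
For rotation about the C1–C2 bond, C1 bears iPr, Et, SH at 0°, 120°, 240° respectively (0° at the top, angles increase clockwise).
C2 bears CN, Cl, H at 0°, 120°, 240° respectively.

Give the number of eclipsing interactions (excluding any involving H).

2

Non-H eclipsing pairs: iPr(0°)/CN(0°); Et(120°)/Cl(120°) — 2 interactions.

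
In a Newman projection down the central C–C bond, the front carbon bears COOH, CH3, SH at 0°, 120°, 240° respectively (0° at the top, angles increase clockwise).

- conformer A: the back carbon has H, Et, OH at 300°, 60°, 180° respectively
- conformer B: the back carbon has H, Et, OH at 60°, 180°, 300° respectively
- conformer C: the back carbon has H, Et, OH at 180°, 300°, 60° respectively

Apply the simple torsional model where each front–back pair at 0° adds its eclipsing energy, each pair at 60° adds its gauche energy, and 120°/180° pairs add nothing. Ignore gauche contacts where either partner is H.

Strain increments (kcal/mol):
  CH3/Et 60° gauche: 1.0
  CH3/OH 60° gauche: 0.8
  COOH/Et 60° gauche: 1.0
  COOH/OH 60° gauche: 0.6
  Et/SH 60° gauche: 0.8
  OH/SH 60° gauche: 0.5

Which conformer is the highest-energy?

A

A is staggered. COOH at 0° is gauche with Et at 60° (1.0); CH3 at 120° is gauche with Et at 60° (1.0); CH3 at 120° is gauche with OH at 180° (0.8); SH at 240° is gauche with OH at 180° (0.5). Total 3.3 kcal/mol.
B is staggered. COOH at 0° is gauche with OH at 300° (0.6); CH3 at 120° is gauche with Et at 180° (1.0); SH at 240° is gauche with Et at 180° (0.8); SH at 240° is gauche with OH at 300° (0.5). Total 2.9 kcal/mol.
C is staggered. COOH at 0° is gauche with Et at 300° (1.0); COOH at 0° is gauche with OH at 60° (0.6); CH3 at 120° is gauche with OH at 60° (0.8); SH at 240° is gauche with Et at 300° (0.8). Total 3.2 kcal/mol.
A has the highest total (3.3 kcal/mol).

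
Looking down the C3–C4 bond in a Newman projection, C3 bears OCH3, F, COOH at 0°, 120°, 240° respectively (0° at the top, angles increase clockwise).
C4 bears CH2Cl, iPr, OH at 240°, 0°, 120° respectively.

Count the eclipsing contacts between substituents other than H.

3

Non-H eclipsing pairs: OCH3(0°)/iPr(0°); F(120°)/OH(120°); COOH(240°)/CH2Cl(240°) — 3 interactions.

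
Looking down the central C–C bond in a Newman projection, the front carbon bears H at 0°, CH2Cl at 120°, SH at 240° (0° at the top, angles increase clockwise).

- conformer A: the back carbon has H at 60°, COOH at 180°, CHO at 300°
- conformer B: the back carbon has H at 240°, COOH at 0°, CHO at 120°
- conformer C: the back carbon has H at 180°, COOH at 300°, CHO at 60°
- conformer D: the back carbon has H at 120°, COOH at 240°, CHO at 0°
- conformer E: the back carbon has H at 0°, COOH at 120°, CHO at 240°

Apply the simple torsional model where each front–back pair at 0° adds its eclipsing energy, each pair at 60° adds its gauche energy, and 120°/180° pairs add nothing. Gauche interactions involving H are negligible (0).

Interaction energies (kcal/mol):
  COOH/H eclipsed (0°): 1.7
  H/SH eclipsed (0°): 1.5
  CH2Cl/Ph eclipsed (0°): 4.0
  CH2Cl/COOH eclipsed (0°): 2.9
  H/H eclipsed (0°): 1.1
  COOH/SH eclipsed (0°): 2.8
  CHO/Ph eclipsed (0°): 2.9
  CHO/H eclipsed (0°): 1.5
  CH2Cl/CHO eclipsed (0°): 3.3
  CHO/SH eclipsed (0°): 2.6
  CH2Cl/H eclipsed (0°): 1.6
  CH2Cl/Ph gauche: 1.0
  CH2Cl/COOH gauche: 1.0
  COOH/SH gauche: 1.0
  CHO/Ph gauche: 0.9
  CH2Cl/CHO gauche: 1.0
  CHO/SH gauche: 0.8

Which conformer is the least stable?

E

A (staggered): CH2Cl–COOH gauche, SH–COOH gauche, SH–CHO gauche; 1.0 + 1.0 + 0.8 = 2.8 kcal/mol.
B (eclipsed): H–COOH eclipsed, CH2Cl–CHO eclipsed, SH–H eclipsed; 1.7 + 3.3 + 1.5 = 6.5 kcal/mol.
C (staggered): CH2Cl–CHO gauche, SH–COOH gauche; 1.0 + 1.0 = 2.0 kcal/mol.
D (eclipsed): H–CHO eclipsed, CH2Cl–H eclipsed, SH–COOH eclipsed; 1.5 + 1.6 + 2.8 = 5.9 kcal/mol.
E (eclipsed): H–H eclipsed, CH2Cl–COOH eclipsed, SH–CHO eclipsed; 1.1 + 2.9 + 2.6 = 6.6 kcal/mol.
E has the highest total (6.6 kcal/mol).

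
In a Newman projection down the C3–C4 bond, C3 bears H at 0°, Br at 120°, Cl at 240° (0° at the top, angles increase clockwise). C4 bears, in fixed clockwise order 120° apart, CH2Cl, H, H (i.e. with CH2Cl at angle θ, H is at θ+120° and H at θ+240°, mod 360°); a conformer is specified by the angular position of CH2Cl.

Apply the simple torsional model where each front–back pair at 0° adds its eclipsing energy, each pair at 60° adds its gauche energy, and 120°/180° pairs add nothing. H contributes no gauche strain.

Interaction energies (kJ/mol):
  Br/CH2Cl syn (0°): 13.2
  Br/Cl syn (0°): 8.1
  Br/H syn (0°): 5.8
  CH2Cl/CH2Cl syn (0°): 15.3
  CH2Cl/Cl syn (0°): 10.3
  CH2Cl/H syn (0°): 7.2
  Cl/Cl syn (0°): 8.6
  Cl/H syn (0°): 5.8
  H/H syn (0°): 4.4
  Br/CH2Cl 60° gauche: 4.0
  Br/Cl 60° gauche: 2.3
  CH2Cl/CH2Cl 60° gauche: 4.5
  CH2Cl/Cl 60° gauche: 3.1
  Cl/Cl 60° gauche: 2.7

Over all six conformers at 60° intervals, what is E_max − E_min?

CH2Cl at 0° is eclipsed. H at 0° is eclipsed with CH2Cl at 0° (7.2); Br at 120° is eclipsed with H at 120° (5.8); Cl at 240° is eclipsed with H at 240° (5.8). Total 18.8 kJ/mol.
CH2Cl at 60° is staggered. Br at 120° is gauche with CH2Cl at 60° (4.0). Total 4.0 kJ/mol.
CH2Cl at 120° is eclipsed. H at 0° is eclipsed with H at 0° (4.4); Br at 120° is eclipsed with CH2Cl at 120° (13.2); Cl at 240° is eclipsed with H at 240° (5.8). Total 23.4 kJ/mol.
CH2Cl at 180° is staggered. Br at 120° is gauche with CH2Cl at 180° (4.0); Cl at 240° is gauche with CH2Cl at 180° (3.1). Total 7.1 kJ/mol.
CH2Cl at 240° is eclipsed. H at 0° is eclipsed with H at 0° (4.4); Br at 120° is eclipsed with H at 120° (5.8); Cl at 240° is eclipsed with CH2Cl at 240° (10.3). Total 20.5 kJ/mol.
CH2Cl at 300° is staggered. Cl at 240° is gauche with CH2Cl at 300° (3.1). Total 3.1 kJ/mol.
Max at 120° (23.4 kJ/mol), min at 300° (3.1 kJ/mol); barrier = 20.3 kJ/mol.

20.3 kJ/mol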